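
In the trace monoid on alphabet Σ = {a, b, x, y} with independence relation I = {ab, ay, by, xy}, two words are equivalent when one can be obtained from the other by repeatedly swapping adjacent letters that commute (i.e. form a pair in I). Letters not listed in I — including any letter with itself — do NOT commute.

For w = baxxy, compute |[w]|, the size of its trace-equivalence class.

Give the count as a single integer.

10

piece 0:b — minimal
piece 1:a — minimal
piece 2:x rests on {0:b, 1:a}
piece 3:x rests on {2:x}
piece 4:y — minimal
minimal pieces: {0:b, 1:a, 4:y}
ways to finish when only these pieces remain (= sum over removing one remaining piece with nothing left below it):
  1 left: {3}→1  {4}→1
  2 left: {2,3}→1  {3,4}→2
  3 left: {0,2,3}→1  {1,2,3}→1  {2,3,4}→3
  placing 0:b first → 4 extensions
  placing 1:a first → 4 extensions
  placing 4:y first → 2 extensions
total linear extensions = 10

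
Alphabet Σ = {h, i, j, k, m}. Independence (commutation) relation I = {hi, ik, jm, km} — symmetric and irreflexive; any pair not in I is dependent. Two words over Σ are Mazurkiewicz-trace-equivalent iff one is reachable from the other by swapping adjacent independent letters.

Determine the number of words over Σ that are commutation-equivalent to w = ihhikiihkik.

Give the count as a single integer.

462

piece 0:i — minimal
piece 1:h — minimal
piece 2:h rests on {1:h}
piece 3:i rests on {0:i}
piece 4:k rests on {2:h}
piece 5:i rests on {3:i}
piece 6:i rests on {5:i}
piece 7:h rests on {4:k}
piece 8:k rests on {7:h}
piece 9:i rests on {6:i}
piece 10:k rests on {8:k}
minimal pieces: {0:i, 1:h}
ways to finish when only these pieces remain (= sum over removing one remaining piece with nothing left below it):
  1 left: {9}→1  {10}→1
  2 left: {6,9}→1  {8,10}→1  {9,10}→2
  3 left: {5,6,9}→1  {6,9,10}→3  {7,8,10}→1  {8,9,10}→3
  4 left: {3,5,6,9}→1  {4,7,8,10}→1  {5,6,9,10}→4  {6,8,9,10}→6  {7,8,9,10}→4
  5 left: {0,3,5,6,9}→1  {2,4,7,8,10}→1  {3,5,6,9,10}→5  {4,7,8,9,10}→5  {5,6,8,9,10}→10  {6,7,8,9,10}→10
  6 left: {0,3,5,6,9,10}→6  {1,2,4,7,8,10}→1  {2,4,7,8,9,10}→6  {3,5,6,8,9,10}→15  {4,6,7,8,9,10}→15  {5,6,7,8,9,10}→20
  7 left: {0,3,5,6,8,9,10}→21  {1,2,4,7,8,9,10}→7  {2,4,6,7,8,9,10}→21  {3,5,6,7,8,9,10}→35  {4,5,6,7,8,9,10}→35
  8 left: {0,3,5,6,7,8,9,10}→56  {1,2,4,6,7,8,9,10}→28  {2,4,5,6,7,8,9,10}→56  {3,4,5,6,7,8,9,10}→70
  9 left: {0,3,4,5,6,7,8,9,10}→126  {1,2,4,5,6,7,8,9,10}→84  {2,3,4,5,6,7,8,9,10}→126
  placing 0:i first → 210 extensions
  placing 1:h first → 252 extensions
total linear extensions = 462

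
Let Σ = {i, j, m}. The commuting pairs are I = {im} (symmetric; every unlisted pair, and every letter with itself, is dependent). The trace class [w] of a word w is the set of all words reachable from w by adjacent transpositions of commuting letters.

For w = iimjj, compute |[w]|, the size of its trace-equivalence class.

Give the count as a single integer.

#0=i has no predecessor
#1=i depends on [0:i]
#2=m has no predecessor
#3=j depends on [1:i, 2:m]
#4=j depends on [3:j]
sources: [0:i, 2:m]
N(rest) = Σ N(rest − s) over sources s of rest; N(one piece) = 1:
  size 1 → [4]=1
  size 2 → [3,4]=1
  size 3 → [1,3,4]=1  [2,3,4]=1
  first=0(i) contributes 2
  first=2(m) contributes 1
|[w]| = 3

3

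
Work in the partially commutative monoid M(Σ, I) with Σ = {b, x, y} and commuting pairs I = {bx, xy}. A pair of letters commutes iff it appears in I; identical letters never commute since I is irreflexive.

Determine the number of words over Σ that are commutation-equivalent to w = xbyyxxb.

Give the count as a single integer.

0(x) covers ∅
1(b) covers ∅
2(y) covers 1:b
3(y) covers 2:y
4(x) covers 0:x
5(x) covers 4:x
6(b) covers 3:y
floor of heap: 0:x, 1:b
completions by unplaced set U, small U first (add the entries for U minus each lowest piece of U):
  |U|=1: {5}:1  {6}:1
  |U|=2: {3,6}:1  {4,5}:1  {5,6}:2
  |U|=3: {0,4,5}:1  {2,3,6}:1  {3,5,6}:3  {4,5,6}:3
  |U|=4: {0,4,5,6}:4  {1,2,3,6}:1  {2,3,5,6}:4  {3,4,5,6}:6
  |U|=5: {0,3,4,5,6}:10  {1,2,3,5,6}:5  {2,3,4,5,6}:10
  start at 0(x): 15
  start at 1(b): 20
sum over floor = 35

35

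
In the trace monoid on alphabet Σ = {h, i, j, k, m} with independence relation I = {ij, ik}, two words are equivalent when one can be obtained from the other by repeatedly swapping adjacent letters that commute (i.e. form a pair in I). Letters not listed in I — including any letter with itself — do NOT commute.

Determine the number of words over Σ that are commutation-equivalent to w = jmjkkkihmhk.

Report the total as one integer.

5

piece 0:j — minimal
piece 1:m rests on {0:j}
piece 2:j rests on {1:m}
piece 3:k rests on {2:j}
piece 4:k rests on {3:k}
piece 5:k rests on {4:k}
piece 6:i rests on {1:m}
piece 7:h rests on {5:k, 6:i}
piece 8:m rests on {7:h}
piece 9:h rests on {8:m}
piece 10:k rests on {9:h}
minimal pieces: {0:j}
ways to finish when only these pieces remain (= sum over removing one remaining piece with nothing left below it):
  1 left: {10}→1
  2 left: {9,10}→1
  3 left: {8,9,10}→1
  4 left: {7,8,9,10}→1
  5 left: {5,7,8,9,10}→1  {6,7,8,9,10}→1
  6 left: {4,5,7,8,9,10}→1  {5,6,7,8,9,10}→2
  7 left: {3,4,5,7,8,9,10}→1  {4,5,6,7,8,9,10}→3
  8 left: {2,3,4,5,7,8,9,10}→1  {3,4,5,6,7,8,9,10}→4
  9 left: {2,3,4,5,6,7,8,9,10}→5
  placing 0:j first → 5 extensions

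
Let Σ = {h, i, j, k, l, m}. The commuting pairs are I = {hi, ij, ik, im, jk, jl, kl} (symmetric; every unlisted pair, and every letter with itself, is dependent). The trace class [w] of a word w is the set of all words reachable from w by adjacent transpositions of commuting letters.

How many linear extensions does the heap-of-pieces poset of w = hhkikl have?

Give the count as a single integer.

12

piece 0:h — minimal
piece 1:h rests on {0:h}
piece 2:k rests on {1:h}
piece 3:i — minimal
piece 4:k rests on {2:k}
piece 5:l rests on {1:h, 3:i}
minimal pieces: {0:h, 3:i}
ways to finish when only these pieces remain (= sum over removing one remaining piece with nothing left below it):
  1 left: {4}→1  {5}→1
  2 left: {2,4}→1  {3,5}→1  {4,5}→2
  3 left: {2,4,5}→3  {3,4,5}→3
  4 left: {1,2,4,5}→3  {2,3,4,5}→6
  placing 0:h first → 9 extensions
  placing 3:i first → 3 extensions
total linear extensions = 12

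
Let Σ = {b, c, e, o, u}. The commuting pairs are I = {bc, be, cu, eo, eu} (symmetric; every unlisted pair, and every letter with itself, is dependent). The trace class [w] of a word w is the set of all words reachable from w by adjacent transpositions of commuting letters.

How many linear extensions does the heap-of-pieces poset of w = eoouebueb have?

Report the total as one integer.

84

drop 0:e onto floor
drop 1:o onto floor
drop 2:o onto {1:o}
drop 3:u onto {2:o}
drop 4:e onto {0:e}
drop 5:b onto {3:u}
drop 6:u onto {5:b}
drop 7:e onto {4:e}
drop 8:b onto {6:u}
ground layer = {0:e, 1:o}
drop-orders for the pieces not yet dropped (sum over which currently-grounded one goes next):
  1 to go: {7} 1  {8} 1
  2 to go: {4,7} 1  {6,8} 1  {7,8} 2
  3 to go: {0,4,7} 1  {4,7,8} 3  {5,6,8} 1  {6,7,8} 3
  4 to go: {0,4,7,8} 4  {3,5,6,8} 1  {4,6,7,8} 6  {5,6,7,8} 4
  5 to go: {0,4,6,7,8} 10  {2,3,5,6,8} 1  {3,5,6,7,8} 5  {4,5,6,7,8} 10
  6 to go: {0,4,5,6,7,8} 20  {1,2,3,5,6,8} 1  {2,3,5,6,7,8} 6  {3,4,5,6,7,8} 15
  7 to go: {0,3,4,5,6,7,8} 35  {1,2,3,5,6,7,8} 7  {2,3,4,5,6,7,8} 21
  if 0:e drops first: 28 orders
  if 1:o drops first: 56 orders
heap linearizations: 84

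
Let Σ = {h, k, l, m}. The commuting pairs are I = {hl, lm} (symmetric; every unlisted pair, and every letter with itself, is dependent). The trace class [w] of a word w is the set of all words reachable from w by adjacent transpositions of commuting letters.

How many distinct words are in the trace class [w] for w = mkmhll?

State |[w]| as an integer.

6

drop 0:m onto floor
drop 1:k onto {0:m}
drop 2:m onto {1:k}
drop 3:h onto {2:m}
drop 4:l onto {1:k}
drop 5:l onto {4:l}
ground layer = {0:m}
drop-orders for the pieces not yet dropped (sum over which currently-grounded one goes next):
  1 to go: {3} 1  {5} 1
  2 to go: {2,3} 1  {3,5} 2  {4,5} 1
  3 to go: {2,3,5} 3  {3,4,5} 3
  4 to go: {2,3,4,5} 6
  if 0:m drops first: 6 orders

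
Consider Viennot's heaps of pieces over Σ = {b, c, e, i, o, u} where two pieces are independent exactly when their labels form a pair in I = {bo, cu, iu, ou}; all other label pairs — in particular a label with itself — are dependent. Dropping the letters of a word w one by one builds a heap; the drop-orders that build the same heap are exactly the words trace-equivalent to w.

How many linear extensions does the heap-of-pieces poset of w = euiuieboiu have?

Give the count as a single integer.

0(e) covers ∅
1(u) covers 0:e
2(i) covers 0:e
3(u) covers 1:u
4(i) covers 2:i
5(e) covers 3:u, 4:i
6(b) covers 5:e
7(o) covers 5:e
8(i) covers 6:b, 7:o
9(u) covers 6:b
floor of heap: 0:e
completions by unplaced set U, small U first (add the entries for U minus each lowest piece of U):
  |U|=1: {8}:1  {9}:1
  |U|=2: {7,8}:1  {8,9}:2
  |U|=3: {6,8,9}:2  {7,8,9}:3
  |U|=4: {6,7,8,9}:5
  |U|=5: {5,6,7,8,9}:5
  |U|=6: {3,5,6,7,8,9}:5  {4,5,6,7,8,9}:5
  |U|=7: {1,3,5,6,7,8,9}:5  {2,4,5,6,7,8,9}:5  {3,4,5,6,7,8,9}:10
  |U|=8: {1,3,4,5,6,7,8,9}:15  {2,3,4,5,6,7,8,9}:15
  start at 0(e): 30

30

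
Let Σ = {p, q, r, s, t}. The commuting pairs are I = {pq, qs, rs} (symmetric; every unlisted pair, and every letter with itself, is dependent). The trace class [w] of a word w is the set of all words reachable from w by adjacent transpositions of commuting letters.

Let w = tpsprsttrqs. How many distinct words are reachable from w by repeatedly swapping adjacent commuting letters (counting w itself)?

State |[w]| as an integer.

6

piece 0:t — minimal
piece 1:p rests on {0:t}
piece 2:s rests on {1:p}
piece 3:p rests on {2:s}
piece 4:r rests on {3:p}
piece 5:s rests on {3:p}
piece 6:t rests on {4:r, 5:s}
piece 7:t rests on {6:t}
piece 8:r rests on {7:t}
piece 9:q rests on {8:r}
piece 10:s rests on {7:t}
minimal pieces: {0:t}
ways to finish when only these pieces remain (= sum over removing one remaining piece with nothing left below it):
  1 left: {9}→1  {10}→1
  2 left: {8,9}→1  {9,10}→2
  3 left: {8,9,10}→3
  4 left: {7,8,9,10}→3
  5 left: {6,7,8,9,10}→3
  6 left: {4,6,7,8,9,10}→3  {5,6,7,8,9,10}→3
  7 left: {4,5,6,7,8,9,10}→6
  8 left: {3,4,5,6,7,8,9,10}→6
  9 left: {2,3,4,5,6,7,8,9,10}→6
  placing 0:t first → 6 extensions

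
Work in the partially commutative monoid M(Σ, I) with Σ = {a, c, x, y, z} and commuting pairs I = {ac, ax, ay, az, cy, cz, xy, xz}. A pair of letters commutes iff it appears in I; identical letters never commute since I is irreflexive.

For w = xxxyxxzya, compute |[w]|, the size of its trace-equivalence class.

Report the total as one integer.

504

0(x) covers ∅
1(x) covers 0:x
2(x) covers 1:x
3(y) covers ∅
4(x) covers 2:x
5(x) covers 4:x
6(z) covers 3:y
7(y) covers 6:z
8(a) covers ∅
floor of heap: 0:x, 3:y, 8:a
completions by unplaced set U, small U first (add the entries for U minus each lowest piece of U):
  |U|=1: {5}:1  {7}:1  {8}:1
  |U|=2: {4,5}:1  {5,7}:2  {5,8}:2  {6,7}:1  {7,8}:2
  |U|=3: {2,4,5}:1  {3,6,7}:1  {4,5,7}:3  {4,5,8}:3  {5,6,7}:3  {5,7,8}:6  {6,7,8}:3
  |U|=4: {1,2,4,5}:1  {2,4,5,7}:4  {2,4,5,8}:4  {3,5,6,7}:4  {3,6,7,8}:4  {4,5,6,7}:6  {4,5,7,8}:12  {5,6,7,8}:12
  |U|=5: {0,1,2,4,5}:1  {1,2,4,5,7}:5  {1,2,4,5,8}:5  {2,4,5,6,7}:10  {2,4,5,7,8}:20  {3,4,5,6,7}:10  {3,5,6,7,8}:20  {4,5,6,7,8}:30
  |U|=6: {0,1,2,4,5,7}:6  {0,1,2,4,5,8}:6  {1,2,4,5,6,7}:15  {1,2,4,5,7,8}:30  {2,3,4,5,6,7}:20  {2,4,5,6,7,8}:60  {3,4,5,6,7,8}:60
  |U|=7: {0,1,2,4,5,6,7}:21  {0,1,2,4,5,7,8}:42  {1,2,3,4,5,6,7}:35  {1,2,4,5,6,7,8}:105  {2,3,4,5,6,7,8}:140
  start at 0(x): 280
  start at 3(y): 168
  start at 8(a): 56
sum over floor = 504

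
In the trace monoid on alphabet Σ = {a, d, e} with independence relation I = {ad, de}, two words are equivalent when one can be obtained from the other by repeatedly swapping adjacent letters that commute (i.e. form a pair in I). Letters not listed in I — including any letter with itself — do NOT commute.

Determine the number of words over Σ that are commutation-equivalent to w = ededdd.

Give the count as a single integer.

#0=e has no predecessor
#1=d has no predecessor
#2=e depends on [0:e]
#3=d depends on [1:d]
#4=d depends on [3:d]
#5=d depends on [4:d]
sources: [0:e, 1:d]
N(rest) = Σ N(rest − s) over sources s of rest; N(one piece) = 1:
  size 1 → [2]=1  [5]=1
  size 2 → [0,2]=1  [2,5]=2  [4,5]=1
  size 3 → [0,2,5]=3  [2,4,5]=3  [3,4,5]=1
  size 4 → [0,2,4,5]=6  [1,3,4,5]=1  [2,3,4,5]=4
  first=0(e) contributes 5
  first=1(d) contributes 10
|[w]| = 15

15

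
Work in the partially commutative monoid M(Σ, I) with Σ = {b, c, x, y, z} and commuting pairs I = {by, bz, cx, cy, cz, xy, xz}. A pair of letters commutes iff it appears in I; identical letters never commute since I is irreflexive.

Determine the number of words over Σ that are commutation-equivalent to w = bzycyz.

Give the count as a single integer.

15

drop 0:b onto floor
drop 1:z onto floor
drop 2:y onto {1:z}
drop 3:c onto {0:b}
drop 4:y onto {2:y}
drop 5:z onto {4:y}
ground layer = {0:b, 1:z}
drop-orders for the pieces not yet dropped (sum over which currently-grounded one goes next):
  1 to go: {3} 1  {5} 1
  2 to go: {0,3} 1  {3,5} 2  {4,5} 1
  3 to go: {0,3,5} 3  {2,4,5} 1  {3,4,5} 3
  4 to go: {0,3,4,5} 6  {1,2,4,5} 1  {2,3,4,5} 4
  if 0:b drops first: 5 orders
  if 1:z drops first: 10 orders
heap linearizations: 15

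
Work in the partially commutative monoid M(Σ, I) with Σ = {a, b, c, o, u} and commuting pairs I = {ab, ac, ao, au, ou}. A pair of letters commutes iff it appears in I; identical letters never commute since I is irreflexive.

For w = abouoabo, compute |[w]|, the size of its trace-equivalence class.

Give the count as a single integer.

84

drop 0:a onto floor
drop 1:b onto floor
drop 2:o onto {1:b}
drop 3:u onto {1:b}
drop 4:o onto {2:o}
drop 5:a onto {0:a}
drop 6:b onto {3:u, 4:o}
drop 7:o onto {6:b}
ground layer = {0:a, 1:b}
drop-orders for the pieces not yet dropped (sum over which currently-grounded one goes next):
  1 to go: {5} 1  {7} 1
  2 to go: {0,5} 1  {5,7} 2  {6,7} 1
  3 to go: {0,5,7} 3  {3,6,7} 1  {4,6,7} 1  {5,6,7} 3
  4 to go: {0,5,6,7} 6  {2,4,6,7} 1  {3,4,6,7} 2  {3,5,6,7} 4  {4,5,6,7} 4
  5 to go: {0,3,5,6,7} 10  {0,4,5,6,7} 10  {2,3,4,6,7} 3  {2,4,5,6,7} 5  {3,4,5,6,7} 10
  6 to go: {0,2,4,5,6,7} 15  {0,3,4,5,6,7} 30  {1,2,3,4,6,7} 3  {2,3,4,5,6,7} 18
  if 0:a drops first: 21 orders
  if 1:b drops first: 63 orders
heap linearizations: 84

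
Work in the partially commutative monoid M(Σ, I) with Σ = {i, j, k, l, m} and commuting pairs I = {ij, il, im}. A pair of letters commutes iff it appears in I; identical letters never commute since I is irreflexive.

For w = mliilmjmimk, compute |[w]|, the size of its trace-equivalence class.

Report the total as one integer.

0(m) covers ∅
1(l) covers 0:m
2(i) covers ∅
3(i) covers 2:i
4(l) covers 1:l
5(m) covers 4:l
6(j) covers 5:m
7(m) covers 6:j
8(i) covers 3:i
9(m) covers 7:m
10(k) covers 8:i, 9:m
floor of heap: 0:m, 2:i
completions by unplaced set U, small U first (add the entries for U minus each lowest piece of U):
  |U|=1: {10}:1
  |U|=2: {8,10}:1  {9,10}:1
  |U|=3: {3,8,10}:1  {7,9,10}:1  {8,9,10}:2
  |U|=4: {2,3,8,10}:1  {3,8,9,10}:3  {6,7,9,10}:1  {7,8,9,10}:3
  |U|=5: {2,3,8,9,10}:4  {3,7,8,9,10}:6  {5,6,7,9,10}:1  {6,7,8,9,10}:4
  |U|=6: {2,3,7,8,9,10}:10  {3,6,7,8,9,10}:10  {4,5,6,7,9,10}:1  {5,6,7,8,9,10}:5
  |U|=7: {1,4,5,6,7,9,10}:1  {2,3,6,7,8,9,10}:20  {3,5,6,7,8,9,10}:15  {4,5,6,7,8,9,10}:6
  |U|=8: {0,1,4,5,6,7,9,10}:1  {1,4,5,6,7,8,9,10}:7  {2,3,5,6,7,8,9,10}:35  {3,4,5,6,7,8,9,10}:21
  |U|=9: {0,1,4,5,6,7,8,9,10}:8  {1,3,4,5,6,7,8,9,10}:28  {2,3,4,5,6,7,8,9,10}:56
  start at 0(m): 84
  start at 2(i): 36
sum over floor = 120

120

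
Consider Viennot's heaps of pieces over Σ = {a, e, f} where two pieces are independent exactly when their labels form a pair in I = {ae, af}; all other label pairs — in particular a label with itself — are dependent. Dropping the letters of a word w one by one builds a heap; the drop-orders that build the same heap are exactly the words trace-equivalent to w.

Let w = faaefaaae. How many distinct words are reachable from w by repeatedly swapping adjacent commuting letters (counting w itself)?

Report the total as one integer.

piece 0:f — minimal
piece 1:a — minimal
piece 2:a rests on {1:a}
piece 3:e rests on {0:f}
piece 4:f rests on {3:e}
piece 5:a rests on {2:a}
piece 6:a rests on {5:a}
piece 7:a rests on {6:a}
piece 8:e rests on {4:f}
minimal pieces: {0:f, 1:a}
ways to finish when only these pieces remain (= sum over removing one remaining piece with nothing left below it):
  1 left: {7}→1  {8}→1
  2 left: {4,8}→1  {6,7}→1  {7,8}→2
  3 left: {3,4,8}→1  {4,7,8}→3  {5,6,7}→1  {6,7,8}→3
  4 left: {0,3,4,8}→1  {2,5,6,7}→1  {3,4,7,8}→4  {4,6,7,8}→6  {5,6,7,8}→4
  5 left: {0,3,4,7,8}→5  {1,2,5,6,7}→1  {2,5,6,7,8}→5  {3,4,6,7,8}→10  {4,5,6,7,8}→10
  6 left: {0,3,4,6,7,8}→15  {1,2,5,6,7,8}→6  {2,4,5,6,7,8}→15  {3,4,5,6,7,8}→20
  7 left: {0,3,4,5,6,7,8}→35  {1,2,4,5,6,7,8}→21  {2,3,4,5,6,7,8}→35
  placing 0:f first → 56 extensions
  placing 1:a first → 70 extensions
total linear extensions = 126

126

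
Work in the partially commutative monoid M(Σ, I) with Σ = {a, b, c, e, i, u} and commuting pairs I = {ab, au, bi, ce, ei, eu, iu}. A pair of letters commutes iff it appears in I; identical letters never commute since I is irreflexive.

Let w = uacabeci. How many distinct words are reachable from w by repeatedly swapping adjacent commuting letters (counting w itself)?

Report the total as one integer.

12

#0=u has no predecessor
#1=a has no predecessor
#2=c depends on [0:u, 1:a]
#3=a depends on [2:c]
#4=b depends on [2:c]
#5=e depends on [3:a, 4:b]
#6=c depends on [3:a, 4:b]
#7=i depends on [6:c]
sources: [0:u, 1:a]
N(rest) = Σ N(rest − s) over sources s of rest; N(one piece) = 1:
  size 1 → [5]=1  [7]=1
  size 2 → [5,7]=2  [6,7]=1
  size 3 → [5,6,7]=3
  size 4 → [3,5,6,7]=3  [4,5,6,7]=3
  size 5 → [3,4,5,6,7]=6
  size 6 → [2,3,4,5,6,7]=6
  first=0(u) contributes 6
  first=1(a) contributes 6
|[w]| = 12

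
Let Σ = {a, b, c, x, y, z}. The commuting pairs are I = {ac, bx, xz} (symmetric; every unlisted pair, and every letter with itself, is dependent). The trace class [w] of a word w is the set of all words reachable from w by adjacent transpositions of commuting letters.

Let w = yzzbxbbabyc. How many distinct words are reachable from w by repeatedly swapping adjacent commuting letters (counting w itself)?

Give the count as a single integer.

piece 0:y — minimal
piece 1:z rests on {0:y}
piece 2:z rests on {1:z}
piece 3:b rests on {2:z}
piece 4:x rests on {0:y}
piece 5:b rests on {3:b}
piece 6:b rests on {5:b}
piece 7:a rests on {4:x, 6:b}
piece 8:b rests on {7:a}
piece 9:y rests on {8:b}
piece 10:c rests on {9:y}
minimal pieces: {0:y}
ways to finish when only these pieces remain (= sum over removing one remaining piece with nothing left below it):
  1 left: {10}→1
  2 left: {9,10}→1
  3 left: {8,9,10}→1
  4 left: {7,8,9,10}→1
  5 left: {4,7,8,9,10}→1  {6,7,8,9,10}→1
  6 left: {4,6,7,8,9,10}→2  {5,6,7,8,9,10}→1
  7 left: {3,5,6,7,8,9,10}→1  {4,5,6,7,8,9,10}→3
  8 left: {2,3,5,6,7,8,9,10}→1  {3,4,5,6,7,8,9,10}→4
  9 left: {1,2,3,5,6,7,8,9,10}→1  {2,3,4,5,6,7,8,9,10}→5
  placing 0:y first → 6 extensions

6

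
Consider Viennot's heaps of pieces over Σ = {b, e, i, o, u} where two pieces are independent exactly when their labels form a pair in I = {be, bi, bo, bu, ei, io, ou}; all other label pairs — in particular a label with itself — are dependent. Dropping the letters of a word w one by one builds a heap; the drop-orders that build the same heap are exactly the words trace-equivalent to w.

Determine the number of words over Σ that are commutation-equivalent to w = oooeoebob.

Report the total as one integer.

#0=o has no predecessor
#1=o depends on [0:o]
#2=o depends on [1:o]
#3=e depends on [2:o]
#4=o depends on [3:e]
#5=e depends on [4:o]
#6=b has no predecessor
#7=o depends on [5:e]
#8=b depends on [6:b]
sources: [0:o, 6:b]
N(rest) = Σ N(rest − s) over sources s of rest; N(one piece) = 1:
  size 1 → [7]=1  [8]=1
  size 2 → [5,7]=1  [6,8]=1  [7,8]=2
  size 3 → [4,5,7]=1  [5,7,8]=3  [6,7,8]=3
  size 4 → [3,4,5,7]=1  [4,5,7,8]=4  [5,6,7,8]=6
  size 5 → [2,3,4,5,7]=1  [3,4,5,7,8]=5  [4,5,6,7,8]=10
  size 6 → [1,2,3,4,5,7]=1  [2,3,4,5,7,8]=6  [3,4,5,6,7,8]=15
  size 7 → [0,1,2,3,4,5,7]=1  [1,2,3,4,5,7,8]=7  [2,3,4,5,6,7,8]=21
  first=0(o) contributes 28
  first=6(b) contributes 8
|[w]| = 36

36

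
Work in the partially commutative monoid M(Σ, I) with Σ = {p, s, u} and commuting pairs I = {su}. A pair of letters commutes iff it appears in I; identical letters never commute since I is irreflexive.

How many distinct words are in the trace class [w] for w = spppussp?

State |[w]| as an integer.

3

#0=s has no predecessor
#1=p depends on [0:s]
#2=p depends on [1:p]
#3=p depends on [2:p]
#4=u depends on [3:p]
#5=s depends on [3:p]
#6=s depends on [5:s]
#7=p depends on [4:u, 6:s]
sources: [0:s]
N(rest) = Σ N(rest − s) over sources s of rest; N(one piece) = 1:
  size 1 → [7]=1
  size 2 → [4,7]=1  [6,7]=1
  size 3 → [4,6,7]=2  [5,6,7]=1
  size 4 → [4,5,6,7]=3
  size 5 → [3,4,5,6,7]=3
  size 6 → [2,3,4,5,6,7]=3
  first=0(s) contributes 3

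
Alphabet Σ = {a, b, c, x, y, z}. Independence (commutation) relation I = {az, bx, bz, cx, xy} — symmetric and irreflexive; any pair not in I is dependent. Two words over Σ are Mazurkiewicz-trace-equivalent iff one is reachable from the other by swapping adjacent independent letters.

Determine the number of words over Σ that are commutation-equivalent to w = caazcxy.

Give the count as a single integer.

0(c) covers ∅
1(a) covers 0:c
2(a) covers 1:a
3(z) covers 0:c
4(c) covers 2:a, 3:z
5(x) covers 2:a, 3:z
6(y) covers 4:c
floor of heap: 0:c
completions by unplaced set U, small U first (add the entries for U minus each lowest piece of U):
  |U|=1: {5}:1  {6}:1
  |U|=2: {4,6}:1  {5,6}:2
  |U|=3: {4,5,6}:3
  |U|=4: {2,4,5,6}:3  {3,4,5,6}:3
  |U|=5: {1,2,4,5,6}:3  {2,3,4,5,6}:6
  start at 0(c): 9

9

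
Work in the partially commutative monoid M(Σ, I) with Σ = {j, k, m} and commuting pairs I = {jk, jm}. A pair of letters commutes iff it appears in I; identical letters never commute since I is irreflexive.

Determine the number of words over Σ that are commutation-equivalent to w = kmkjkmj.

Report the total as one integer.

0(k) covers ∅
1(m) covers 0:k
2(k) covers 1:m
3(j) covers ∅
4(k) covers 2:k
5(m) covers 4:k
6(j) covers 3:j
floor of heap: 0:k, 3:j
completions by unplaced set U, small U first (add the entries for U minus each lowest piece of U):
  |U|=1: {5}:1  {6}:1
  |U|=2: {3,6}:1  {4,5}:1  {5,6}:2
  |U|=3: {2,4,5}:1  {3,5,6}:3  {4,5,6}:3
  |U|=4: {1,2,4,5}:1  {2,4,5,6}:4  {3,4,5,6}:6
  |U|=5: {0,1,2,4,5}:1  {1,2,4,5,6}:5  {2,3,4,5,6}:10
  start at 0(k): 15
  start at 3(j): 6
sum over floor = 21

21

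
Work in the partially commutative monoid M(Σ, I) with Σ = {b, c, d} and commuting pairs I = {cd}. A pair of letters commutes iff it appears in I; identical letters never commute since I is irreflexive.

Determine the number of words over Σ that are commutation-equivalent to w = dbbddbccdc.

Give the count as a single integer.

piece 0:d — minimal
piece 1:b rests on {0:d}
piece 2:b rests on {1:b}
piece 3:d rests on {2:b}
piece 4:d rests on {3:d}
piece 5:b rests on {4:d}
piece 6:c rests on {5:b}
piece 7:c rests on {6:c}
piece 8:d rests on {5:b}
piece 9:c rests on {7:c}
minimal pieces: {0:d}
ways to finish when only these pieces remain (= sum over removing one remaining piece with nothing left below it):
  1 left: {8}→1  {9}→1
  2 left: {7,9}→1  {8,9}→2
  3 left: {6,7,9}→1  {7,8,9}→3
  4 left: {6,7,8,9}→4
  5 left: {5,6,7,8,9}→4
  6 left: {4,5,6,7,8,9}→4
  7 left: {3,4,5,6,7,8,9}→4
  8 left: {2,3,4,5,6,7,8,9}→4
  placing 0:d first → 4 extensions

4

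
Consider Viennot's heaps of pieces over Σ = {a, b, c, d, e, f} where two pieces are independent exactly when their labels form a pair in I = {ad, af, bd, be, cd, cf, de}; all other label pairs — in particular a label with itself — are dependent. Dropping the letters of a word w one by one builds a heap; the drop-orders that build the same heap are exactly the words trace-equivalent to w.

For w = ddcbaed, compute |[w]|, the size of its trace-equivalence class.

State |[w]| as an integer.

35

piece 0:d — minimal
piece 1:d rests on {0:d}
piece 2:c — minimal
piece 3:b rests on {2:c}
piece 4:a rests on {3:b}
piece 5:e rests on {4:a}
piece 6:d rests on {1:d}
minimal pieces: {0:d, 2:c}
ways to finish when only these pieces remain (= sum over removing one remaining piece with nothing left below it):
  1 left: {5}→1  {6}→1
  2 left: {1,6}→1  {4,5}→1  {5,6}→2
  3 left: {0,1,6}→1  {1,5,6}→3  {3,4,5}→1  {4,5,6}→3
  4 left: {0,1,5,6}→4  {1,4,5,6}→6  {2,3,4,5}→1  {3,4,5,6}→4
  5 left: {0,1,4,5,6}→10  {1,3,4,5,6}→10  {2,3,4,5,6}→5
  placing 0:d first → 15 extensions
  placing 2:c first → 20 extensions
total linear extensions = 35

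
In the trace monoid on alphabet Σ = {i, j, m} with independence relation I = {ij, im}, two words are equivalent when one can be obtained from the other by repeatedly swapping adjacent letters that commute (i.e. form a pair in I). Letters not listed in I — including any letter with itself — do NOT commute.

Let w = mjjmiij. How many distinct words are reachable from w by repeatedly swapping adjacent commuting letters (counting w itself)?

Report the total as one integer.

21

#0=m has no predecessor
#1=j depends on [0:m]
#2=j depends on [1:j]
#3=m depends on [2:j]
#4=i has no predecessor
#5=i depends on [4:i]
#6=j depends on [3:m]
sources: [0:m, 4:i]
N(rest) = Σ N(rest − s) over sources s of rest; N(one piece) = 1:
  size 1 → [5]=1  [6]=1
  size 2 → [3,6]=1  [4,5]=1  [5,6]=2
  size 3 → [2,3,6]=1  [3,5,6]=3  [4,5,6]=3
  size 4 → [1,2,3,6]=1  [2,3,5,6]=4  [3,4,5,6]=6
  size 5 → [0,1,2,3,6]=1  [1,2,3,5,6]=5  [2,3,4,5,6]=10
  first=0(m) contributes 15
  first=4(i) contributes 6
|[w]| = 21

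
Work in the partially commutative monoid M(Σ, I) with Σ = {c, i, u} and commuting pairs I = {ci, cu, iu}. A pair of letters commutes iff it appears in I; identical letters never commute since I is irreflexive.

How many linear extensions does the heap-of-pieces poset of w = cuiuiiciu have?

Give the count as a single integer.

drop 0:c onto floor
drop 1:u onto floor
drop 2:i onto floor
drop 3:u onto {1:u}
drop 4:i onto {2:i}
drop 5:i onto {4:i}
drop 6:c onto {0:c}
drop 7:i onto {5:i}
drop 8:u onto {3:u}
ground layer = {0:c, 1:u, 2:i}
drop-orders for the pieces not yet dropped (sum over which currently-grounded one goes next):
  1 to go: {6} 1  {7} 1  {8} 1
  2 to go: {0,6} 1  {3,8} 1  {5,7} 1  {6,7} 2  {6,8} 2  {7,8} 2
  3 to go: {0,6,7} 3  {0,6,8} 3  {1,3,8} 1  {3,6,8} 3  {3,7,8} 3  {4,5,7} 1  {5,6,7} 3  {5,7,8} 3  {6,7,8} 6
  4 to go: {0,3,6,8} 6  {0,5,6,7} 6  {0,6,7,8} 12  {1,3,6,8} 4  {1,3,7,8} 4  {2,4,5,7} 1  {3,5,7,8} 6  {3,6,7,8} 12  {4,5,6,7} 4  {4,5,7,8} 4  {5,6,7,8} 12
  5 to go: {0,1,3,6,8} 10  {0,3,6,7,8} 30  {0,4,5,6,7} 10  {0,5,6,7,8} 30  {1,3,5,7,8} 10  {1,3,6,7,8} 20  {2,4,5,6,7} 5  {2,4,5,7,8} 5  {3,4,5,7,8} 10  {3,5,6,7,8} 30  {4,5,6,7,8} 20
  6 to go: {0,1,3,6,7,8} 60  {0,2,4,5,6,7} 15  {0,3,5,6,7,8} 90  {0,4,5,6,7,8} 60  {1,3,4,5,7,8} 20  {1,3,5,6,7,8} 60  {2,3,4,5,7,8} 15  {2,4,5,6,7,8} 30  {3,4,5,6,7,8} 60
  7 to go: {0,1,3,5,6,7,8} 210  {0,2,4,5,6,7,8} 105  {0,3,4,5,6,7,8} 210  {1,2,3,4,5,7,8} 35  {1,3,4,5,6,7,8} 140  {2,3,4,5,6,7,8} 105
  if 0:c drops first: 280 orders
  if 1:u drops first: 420 orders
  if 2:i drops first: 560 orders
heap linearizations: 1260

1260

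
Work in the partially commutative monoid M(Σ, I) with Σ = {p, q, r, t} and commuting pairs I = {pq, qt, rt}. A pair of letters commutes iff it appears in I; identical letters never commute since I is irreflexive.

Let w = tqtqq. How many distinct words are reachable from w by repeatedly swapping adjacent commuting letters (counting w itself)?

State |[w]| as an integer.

drop 0:t onto floor
drop 1:q onto floor
drop 2:t onto {0:t}
drop 3:q onto {1:q}
drop 4:q onto {3:q}
ground layer = {0:t, 1:q}
drop-orders for the pieces not yet dropped (sum over which currently-grounded one goes next):
  1 to go: {2} 1  {4} 1
  2 to go: {0,2} 1  {2,4} 2  {3,4} 1
  3 to go: {0,2,4} 3  {1,3,4} 1  {2,3,4} 3
  if 0:t drops first: 4 orders
  if 1:q drops first: 6 orders
heap linearizations: 10

10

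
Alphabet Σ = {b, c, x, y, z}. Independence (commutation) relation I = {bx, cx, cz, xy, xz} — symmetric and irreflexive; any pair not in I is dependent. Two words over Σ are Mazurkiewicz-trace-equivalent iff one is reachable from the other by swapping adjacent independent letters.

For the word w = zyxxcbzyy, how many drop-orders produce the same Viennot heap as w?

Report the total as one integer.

36

0(z) covers ∅
1(y) covers 0:z
2(x) covers ∅
3(x) covers 2:x
4(c) covers 1:y
5(b) covers 4:c
6(z) covers 5:b
7(y) covers 6:z
8(y) covers 7:y
floor of heap: 0:z, 2:x
completions by unplaced set U, small U first (add the entries for U minus each lowest piece of U):
  |U|=1: {3}:1  {8}:1
  |U|=2: {2,3}:1  {3,8}:2  {7,8}:1
  |U|=3: {2,3,8}:3  {3,7,8}:3  {6,7,8}:1
  |U|=4: {2,3,7,8}:6  {3,6,7,8}:4  {5,6,7,8}:1
  |U|=5: {2,3,6,7,8}:10  {3,5,6,7,8}:5  {4,5,6,7,8}:1
  |U|=6: {1,4,5,6,7,8}:1  {2,3,5,6,7,8}:15  {3,4,5,6,7,8}:6
  |U|=7: {0,1,4,5,6,7,8}:1  {1,3,4,5,6,7,8}:7  {2,3,4,5,6,7,8}:21
  start at 0(z): 28
  start at 2(x): 8
sum over floor = 36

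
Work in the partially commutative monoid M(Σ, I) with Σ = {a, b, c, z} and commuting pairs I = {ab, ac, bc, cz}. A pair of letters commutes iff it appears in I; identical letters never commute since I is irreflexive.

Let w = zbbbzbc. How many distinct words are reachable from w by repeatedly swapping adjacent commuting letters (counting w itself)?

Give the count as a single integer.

drop 0:z onto floor
drop 1:b onto {0:z}
drop 2:b onto {1:b}
drop 3:b onto {2:b}
drop 4:z onto {3:b}
drop 5:b onto {4:z}
drop 6:c onto floor
ground layer = {0:z, 6:c}
drop-orders for the pieces not yet dropped (sum over which currently-grounded one goes next):
  1 to go: {5} 1  {6} 1
  2 to go: {4,5} 1  {5,6} 2
  3 to go: {3,4,5} 1  {4,5,6} 3
  4 to go: {2,3,4,5} 1  {3,4,5,6} 4
  5 to go: {1,2,3,4,5} 1  {2,3,4,5,6} 5
  if 0:z drops first: 6 orders
  if 6:c drops first: 1 orders
heap linearizations: 7

7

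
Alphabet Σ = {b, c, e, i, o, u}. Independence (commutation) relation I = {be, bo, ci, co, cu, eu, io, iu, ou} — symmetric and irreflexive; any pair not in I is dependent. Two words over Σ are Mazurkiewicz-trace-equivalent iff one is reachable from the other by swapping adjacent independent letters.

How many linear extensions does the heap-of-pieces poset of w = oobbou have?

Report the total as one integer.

#0=o has no predecessor
#1=o depends on [0:o]
#2=b has no predecessor
#3=b depends on [2:b]
#4=o depends on [1:o]
#5=u depends on [3:b]
sources: [0:o, 2:b]
N(rest) = Σ N(rest − s) over sources s of rest; N(one piece) = 1:
  size 1 → [4]=1  [5]=1
  size 2 → [1,4]=1  [3,5]=1  [4,5]=2
  size 3 → [0,1,4]=1  [1,4,5]=3  [2,3,5]=1  [3,4,5]=3
  size 4 → [0,1,4,5]=4  [1,3,4,5]=6  [2,3,4,5]=4
  first=0(o) contributes 10
  first=2(b) contributes 10
|[w]| = 20

20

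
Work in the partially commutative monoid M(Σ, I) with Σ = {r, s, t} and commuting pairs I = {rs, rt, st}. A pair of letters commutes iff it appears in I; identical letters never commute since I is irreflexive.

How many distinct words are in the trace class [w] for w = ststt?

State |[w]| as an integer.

10

drop 0:s onto floor
drop 1:t onto floor
drop 2:s onto {0:s}
drop 3:t onto {1:t}
drop 4:t onto {3:t}
ground layer = {0:s, 1:t}
drop-orders for the pieces not yet dropped (sum over which currently-grounded one goes next):
  1 to go: {2} 1  {4} 1
  2 to go: {0,2} 1  {2,4} 2  {3,4} 1
  3 to go: {0,2,4} 3  {1,3,4} 1  {2,3,4} 3
  if 0:s drops first: 4 orders
  if 1:t drops first: 6 orders
heap linearizations: 10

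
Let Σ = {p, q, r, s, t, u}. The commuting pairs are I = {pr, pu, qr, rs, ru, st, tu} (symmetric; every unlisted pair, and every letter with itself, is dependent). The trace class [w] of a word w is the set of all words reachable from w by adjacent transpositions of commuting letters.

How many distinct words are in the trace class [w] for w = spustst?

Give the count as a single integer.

drop 0:s onto floor
drop 1:p onto {0:s}
drop 2:u onto {0:s}
drop 3:s onto {1:p, 2:u}
drop 4:t onto {1:p}
drop 5:s onto {3:s}
drop 6:t onto {4:t}
ground layer = {0:s}
drop-orders for the pieces not yet dropped (sum over which currently-grounded one goes next):
  1 to go: {5} 1  {6} 1
  2 to go: {3,5} 1  {4,6} 1  {5,6} 2
  3 to go: {2,3,5} 1  {3,5,6} 3  {4,5,6} 3
  4 to go: {2,3,5,6} 4  {3,4,5,6} 6
  5 to go: {1,3,4,5,6} 6  {2,3,4,5,6} 10
  if 0:s drops first: 16 orders

16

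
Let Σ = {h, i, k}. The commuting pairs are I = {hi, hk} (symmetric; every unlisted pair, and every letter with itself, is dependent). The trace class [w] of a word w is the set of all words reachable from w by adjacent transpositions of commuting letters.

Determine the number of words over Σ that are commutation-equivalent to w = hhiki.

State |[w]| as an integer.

10

0(h) covers ∅
1(h) covers 0:h
2(i) covers ∅
3(k) covers 2:i
4(i) covers 3:k
floor of heap: 0:h, 2:i
completions by unplaced set U, small U first (add the entries for U minus each lowest piece of U):
  |U|=1: {1}:1  {4}:1
  |U|=2: {0,1}:1  {1,4}:2  {3,4}:1
  |U|=3: {0,1,4}:3  {1,3,4}:3  {2,3,4}:1
  start at 0(h): 4
  start at 2(i): 6
sum over floor = 10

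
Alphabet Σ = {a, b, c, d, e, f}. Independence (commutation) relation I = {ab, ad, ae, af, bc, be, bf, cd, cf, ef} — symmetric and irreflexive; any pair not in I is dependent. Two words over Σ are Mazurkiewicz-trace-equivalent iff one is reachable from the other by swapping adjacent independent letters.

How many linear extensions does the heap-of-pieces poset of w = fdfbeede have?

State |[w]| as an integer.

12

#0=f has no predecessor
#1=d depends on [0:f]
#2=f depends on [1:d]
#3=b depends on [1:d]
#4=e depends on [1:d]
#5=e depends on [4:e]
#6=d depends on [2:f, 3:b, 5:e]
#7=e depends on [6:d]
sources: [0:f]
N(rest) = Σ N(rest − s) over sources s of rest; N(one piece) = 1:
  size 1 → [7]=1
  size 2 → [6,7]=1
  size 3 → [2,6,7]=1  [3,6,7]=1  [5,6,7]=1
  size 4 → [2,3,6,7]=2  [2,5,6,7]=2  [3,5,6,7]=2  [4,5,6,7]=1
  size 5 → [2,3,5,6,7]=6  [2,4,5,6,7]=3  [3,4,5,6,7]=3
  size 6 → [2,3,4,5,6,7]=12
  first=0(f) contributes 12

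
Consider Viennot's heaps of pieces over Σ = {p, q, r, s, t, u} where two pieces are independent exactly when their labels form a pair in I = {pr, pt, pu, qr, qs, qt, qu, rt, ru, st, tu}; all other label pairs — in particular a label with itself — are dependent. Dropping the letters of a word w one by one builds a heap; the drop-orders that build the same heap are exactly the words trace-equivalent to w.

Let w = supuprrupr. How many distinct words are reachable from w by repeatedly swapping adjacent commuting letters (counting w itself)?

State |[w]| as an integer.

0(s) covers ∅
1(u) covers 0:s
2(p) covers 0:s
3(u) covers 1:u
4(p) covers 2:p
5(r) covers 0:s
6(r) covers 5:r
7(u) covers 3:u
8(p) covers 4:p
9(r) covers 6:r
floor of heap: 0:s
completions by unplaced set U, small U first (add the entries for U minus each lowest piece of U):
  |U|=1: {7}:1  {8}:1  {9}:1
  |U|=2: {3,7}:1  {4,8}:1  {6,9}:1  {7,8}:2  {7,9}:2  {8,9}:2
  |U|=3: {1,3,7}:1  {2,4,8}:1  {3,7,8}:3  {3,7,9}:3  {4,7,8}:3  {4,8,9}:3  {5,6,9}:1  {6,7,9}:3  {6,8,9}:3  {7,8,9}:6
  |U|=4: {1,3,7,8}:4  {1,3,7,9}:4  {2,4,7,8}:4  {2,4,8,9}:4  {3,4,7,8}:6  {3,6,7,9}:6  {3,7,8,9}:12  {4,6,8,9}:6  {4,7,8,9}:12  {5,6,7,9}:4  {5,6,8,9}:4  {6,7,8,9}:12
  |U|=5: {1,3,4,7,8}:10  {1,3,6,7,9}:10  {1,3,7,8,9}:20  {2,3,4,7,8}:10  {2,4,6,8,9}:10  {2,4,7,8,9}:20  {3,4,7,8,9}:30  {3,5,6,7,9}:10  {3,6,7,8,9}:30  {4,5,6,8,9}:10  {4,6,7,8,9}:30  {5,6,7,8,9}:20
  |U|=6: {1,2,3,4,7,8}:20  {1,3,4,7,8,9}:60  {1,3,5,6,7,9}:20  {1,3,6,7,8,9}:60  {2,3,4,7,8,9}:60  {2,4,5,6,8,9}:20  {2,4,6,7,8,9}:60  {3,4,6,7,8,9}:90  {3,5,6,7,8,9}:60  {4,5,6,7,8,9}:60
  |U|=7: {1,2,3,4,7,8,9}:140  {1,3,4,6,7,8,9}:210  {1,3,5,6,7,8,9}:140  {2,3,4,6,7,8,9}:210  {2,4,5,6,7,8,9}:140  {3,4,5,6,7,8,9}:210
  |U|=8: {1,2,3,4,6,7,8,9}:560  {1,3,4,5,6,7,8,9}:560  {2,3,4,5,6,7,8,9}:560
  start at 0(s): 1680

1680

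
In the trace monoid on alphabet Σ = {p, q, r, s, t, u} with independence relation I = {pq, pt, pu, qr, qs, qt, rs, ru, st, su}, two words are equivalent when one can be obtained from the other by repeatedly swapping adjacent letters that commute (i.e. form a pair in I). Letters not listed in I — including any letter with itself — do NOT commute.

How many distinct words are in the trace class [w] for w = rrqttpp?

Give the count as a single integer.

42

drop 0:r onto floor
drop 1:r onto {0:r}
drop 2:q onto floor
drop 3:t onto {1:r}
drop 4:t onto {3:t}
drop 5:p onto {1:r}
drop 6:p onto {5:p}
ground layer = {0:r, 2:q}
drop-orders for the pieces not yet dropped (sum over which currently-grounded one goes next):
  1 to go: {2} 1  {4} 1  {6} 1
  2 to go: {2,4} 2  {2,6} 2  {3,4} 1  {4,6} 2  {5,6} 1
  3 to go: {2,3,4} 3  {2,4,6} 6  {2,5,6} 3  {3,4,6} 3  {4,5,6} 3
  4 to go: {2,3,4,6} 12  {2,4,5,6} 12  {3,4,5,6} 6
  5 to go: {1,3,4,5,6} 6  {2,3,4,5,6} 30
  if 0:r drops first: 36 orders
  if 2:q drops first: 6 orders
heap linearizations: 42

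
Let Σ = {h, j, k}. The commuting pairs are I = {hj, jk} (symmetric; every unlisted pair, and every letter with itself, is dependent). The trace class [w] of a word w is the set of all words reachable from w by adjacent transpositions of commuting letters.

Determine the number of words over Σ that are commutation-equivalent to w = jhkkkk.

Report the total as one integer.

6

0(j) covers ∅
1(h) covers ∅
2(k) covers 1:h
3(k) covers 2:k
4(k) covers 3:k
5(k) covers 4:k
floor of heap: 0:j, 1:h
completions by unplaced set U, small U first (add the entries for U minus each lowest piece of U):
  |U|=1: {0}:1  {5}:1
  |U|=2: {0,5}:2  {4,5}:1
  |U|=3: {0,4,5}:3  {3,4,5}:1
  |U|=4: {0,3,4,5}:4  {2,3,4,5}:1
  start at 0(j): 1
  start at 1(h): 5
sum over floor = 6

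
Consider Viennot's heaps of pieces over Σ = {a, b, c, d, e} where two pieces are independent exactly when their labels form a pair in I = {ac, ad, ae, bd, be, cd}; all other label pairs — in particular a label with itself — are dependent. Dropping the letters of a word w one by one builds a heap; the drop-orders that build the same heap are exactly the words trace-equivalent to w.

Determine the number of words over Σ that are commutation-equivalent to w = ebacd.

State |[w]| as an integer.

0(e) covers ∅
1(b) covers ∅
2(a) covers 1:b
3(c) covers 0:e, 1:b
4(d) covers 0:e
floor of heap: 0:e, 1:b
completions by unplaced set U, small U first (add the entries for U minus each lowest piece of U):
  |U|=1: {2}:1  {3}:1  {4}:1
  |U|=2: {2,3}:2  {2,4}:2  {3,4}:2
  |U|=3: {0,3,4}:2  {1,2,3}:2  {2,3,4}:6
  start at 0(e): 8
  start at 1(b): 8
sum over floor = 16

16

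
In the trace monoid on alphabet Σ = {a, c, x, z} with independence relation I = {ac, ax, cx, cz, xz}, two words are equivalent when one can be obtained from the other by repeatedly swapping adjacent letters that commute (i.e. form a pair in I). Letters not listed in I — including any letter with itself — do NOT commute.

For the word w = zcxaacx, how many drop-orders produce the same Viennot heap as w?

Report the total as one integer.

210

0(z) covers ∅
1(c) covers ∅
2(x) covers ∅
3(a) covers 0:z
4(a) covers 3:a
5(c) covers 1:c
6(x) covers 2:x
floor of heap: 0:z, 1:c, 2:x
completions by unplaced set U, small U first (add the entries for U minus each lowest piece of U):
  |U|=1: {4}:1  {5}:1  {6}:1
  |U|=2: {1,5}:1  {2,6}:1  {3,4}:1  {4,5}:2  {4,6}:2  {5,6}:2
  |U|=3: {0,3,4}:1  {1,4,5}:3  {1,5,6}:3  {2,4,6}:3  {2,5,6}:3  {3,4,5}:3  {3,4,6}:3  {4,5,6}:6
  |U|=4: {0,3,4,5}:4  {0,3,4,6}:4  {1,2,5,6}:6  {1,3,4,5}:6  {1,4,5,6}:12  {2,3,4,6}:6  {2,4,5,6}:12  {3,4,5,6}:12
  |U|=5: {0,1,3,4,5}:10  {0,2,3,4,6}:10  {0,3,4,5,6}:20  {1,2,4,5,6}:30  {1,3,4,5,6}:30  {2,3,4,5,6}:30
  start at 0(z): 90
  start at 1(c): 60
  start at 2(x): 60
sum over floor = 210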